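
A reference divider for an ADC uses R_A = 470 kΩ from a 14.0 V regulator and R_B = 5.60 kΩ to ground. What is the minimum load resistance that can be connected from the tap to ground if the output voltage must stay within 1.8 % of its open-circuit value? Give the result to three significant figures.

Output resistance R_th = R_A‖R_B = (470 × 5.60)/475.6 = 5.534 kΩ.
The fractional drop is R_th/(R_th + R_L); requiring this ≤ 0.0180 gives R_L ≥ R_th(1/0.0180 − 1) = 5.534 × 54.56 = 302 kΩ.

R_L(min) ≈ 302 kΩ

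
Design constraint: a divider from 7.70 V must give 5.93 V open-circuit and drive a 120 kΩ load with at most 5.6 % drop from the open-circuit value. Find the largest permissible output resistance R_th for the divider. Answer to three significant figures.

R_th ≤ 7.12 kΩ

Loading drop = R_th/(R_th + R_L) ≤ 0.0560, so R_th ≤ R_L · ε/(1−ε) = 120 kΩ × 0.0560/0.9440 = 7.12 kΩ.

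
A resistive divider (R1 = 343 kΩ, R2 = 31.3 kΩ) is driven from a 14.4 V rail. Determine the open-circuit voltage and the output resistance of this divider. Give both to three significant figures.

V_th is the open-circuit tap voltage: 14.4 × 31.3/(343 + 31.3) = 1.20 V.
With the supply zeroed, R1 and R2 appear in parallel from the tap: R_th = R1‖R2 = (343 × 31.3)/374.3 = 28.7 kΩ.

V_th = 1.20 V, R_th = 28.7 kΩ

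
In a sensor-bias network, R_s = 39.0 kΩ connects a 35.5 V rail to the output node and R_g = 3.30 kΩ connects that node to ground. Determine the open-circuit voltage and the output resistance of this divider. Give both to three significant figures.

V_th is the open-circuit tap voltage: 35.5 × 3.30/(39.0 + 3.30) = 2.77 V.
With the supply zeroed, R_s and R_g appear in parallel from the tap: R_th = R_s‖R_g = (39.0 × 3.30)/42.30 = 3.04 kΩ.

V_th = 2.77 V, R_th = 3.04 kΩ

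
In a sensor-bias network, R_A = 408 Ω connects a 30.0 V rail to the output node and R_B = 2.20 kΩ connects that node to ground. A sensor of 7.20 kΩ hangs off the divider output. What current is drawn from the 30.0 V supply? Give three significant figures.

R_B‖R_L = 1685 Ω, so the source sees R_A + R_B‖R_L = 2093 Ω.
I = 30.0 V / 2093 Ω = 14.3 mA.

I ≈ 14.3 mA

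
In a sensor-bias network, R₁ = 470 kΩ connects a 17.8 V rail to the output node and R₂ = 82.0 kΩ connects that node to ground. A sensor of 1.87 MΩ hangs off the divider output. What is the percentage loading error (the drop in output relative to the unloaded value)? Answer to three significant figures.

3.60 %

The divider's output (Thévenin) resistance is R₁‖R₂ = 69.82 kΩ.
Fractional drop under load = R_th/(R_th + R_L) = 69.82 / (69.82 + 1870) = 0.03599.
So the output falls by 3.60 %.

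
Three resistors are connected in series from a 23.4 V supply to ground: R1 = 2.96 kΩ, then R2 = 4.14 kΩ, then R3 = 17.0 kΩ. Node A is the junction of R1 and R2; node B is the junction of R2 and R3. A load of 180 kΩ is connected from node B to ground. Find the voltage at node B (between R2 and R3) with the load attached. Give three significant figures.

At node B, R3 is in parallel with the load: R3‖R_L = 15.53 kΩ.
Below node A the resistance is R2 + (R3‖R_L) = 19.67 kΩ, so V_A = 23.4 × 19.67/22.63 = 20.34 V.
Then V_B = V_A × (R3‖R_L)/(R2 + R3‖R_L) = 20.34 × 15.53/19.67 = 16.1 V.

V ≈ 16.1 V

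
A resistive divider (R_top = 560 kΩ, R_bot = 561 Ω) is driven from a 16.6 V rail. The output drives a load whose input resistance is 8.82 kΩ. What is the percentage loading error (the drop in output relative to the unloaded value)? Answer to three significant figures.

5.97 %

The divider's output (Thévenin) resistance is R_top‖R_bot = 560.4 Ω.
Fractional drop under load = R_th/(R_th + R_L) = 560.4 / (560.4 + 8820) = 0.05975.
So the output falls by 5.97 %.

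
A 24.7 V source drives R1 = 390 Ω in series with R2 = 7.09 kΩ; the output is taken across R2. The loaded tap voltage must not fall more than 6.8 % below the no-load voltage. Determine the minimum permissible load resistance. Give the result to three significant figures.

R_L(min) ≈ 5.07 kΩ

Output resistance R_th = R1‖R2 = (390 × 7090)/7480 = 369.7 Ω.
The fractional drop is R_th/(R_th + R_L); requiring this ≤ 0.0680 gives R_L ≥ R_th(1/0.0680 − 1) = 369.7 × 13.71 = 5.07 kΩ.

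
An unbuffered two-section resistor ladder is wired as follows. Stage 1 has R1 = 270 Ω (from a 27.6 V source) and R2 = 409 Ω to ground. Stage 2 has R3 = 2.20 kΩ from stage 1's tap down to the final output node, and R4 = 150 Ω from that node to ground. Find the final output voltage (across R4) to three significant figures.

V_out ≈ 0.992 V

Stage 2 presents R3+R4 = 2350 Ω as a load on stage 1's tap.
Stage 1's lower leg becomes R2‖(R3+R4) = 348.4 Ω, so V_mid = 27.6 × 348.4/618.4 = 15.55 V.
Stage 2 is itself unloaded: V_out = V_mid × R4/(R3+R4) = 15.55 × 150/2350 = 0.992 V.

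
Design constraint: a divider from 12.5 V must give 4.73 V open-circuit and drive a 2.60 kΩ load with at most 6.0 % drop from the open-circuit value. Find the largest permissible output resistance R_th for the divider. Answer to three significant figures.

Loading drop = R_th/(R_th + R_L) ≤ 0.0600, so R_th ≤ R_L · ε/(1−ε) = 2.60 kΩ × 0.0600/0.9400 = 166 Ω.

R_th ≤ 166 Ω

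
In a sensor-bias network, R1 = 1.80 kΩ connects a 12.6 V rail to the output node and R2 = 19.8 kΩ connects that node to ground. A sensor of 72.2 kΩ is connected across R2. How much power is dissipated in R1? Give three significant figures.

P ≈ 0.951 mW

Total resistance from the source is R1 + (R2‖R_L) = 17.34 kΩ, so I = 12.6/17.34 kΩ = 0.7267 mA.
P = I²·R1 = (0.7267 mA)² × 1.80 kΩ = 0.951 mW.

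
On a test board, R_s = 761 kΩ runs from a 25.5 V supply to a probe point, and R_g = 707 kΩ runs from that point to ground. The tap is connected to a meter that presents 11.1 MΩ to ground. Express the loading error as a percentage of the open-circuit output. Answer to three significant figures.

The divider's output (Thévenin) resistance is R_s‖R_g = 366.5 kΩ.
Fractional drop under load = R_th/(R_th + R_L) = 366.5 / (366.5 + 11100) = 0.03196.
So the output falls by 3.20 %.

3.20 %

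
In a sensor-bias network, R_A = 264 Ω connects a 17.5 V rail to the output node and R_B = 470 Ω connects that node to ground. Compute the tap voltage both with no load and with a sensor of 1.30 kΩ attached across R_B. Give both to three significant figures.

Unloaded: 11.2 V; loaded: 9.92 V

Open-circuit: V = 17.5 × 470/(264 + 470) = 11.2 V.
With the load, R_B becomes R_B‖R_L = 345.2 Ω, so V = 17.5 × 345.2/609.2 = 9.92 V.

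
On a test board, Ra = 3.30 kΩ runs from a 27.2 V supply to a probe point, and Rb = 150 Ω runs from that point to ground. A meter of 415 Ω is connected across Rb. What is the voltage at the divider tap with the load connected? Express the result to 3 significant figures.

The load sits in parallel with Rb: Rb‖R_L = (150 × 415) / (150 + 415) = 110.2 Ω.
V_out = 27.2 × 110.2 / (3300 + 110.2) = 27.2 × 110.2/3410 = 0.879 V.

V_out ≈ 0.879 V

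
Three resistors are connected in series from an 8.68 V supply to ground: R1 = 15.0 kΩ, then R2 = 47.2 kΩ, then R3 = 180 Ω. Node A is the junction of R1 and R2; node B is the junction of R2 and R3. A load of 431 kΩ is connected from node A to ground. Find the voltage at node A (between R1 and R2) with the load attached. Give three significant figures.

V ≈ 6.42 V

Below node A the series string R2+R3 = 47380 Ω sits in parallel with the 431000 Ω load: 42690 Ω.
V_A = 8.68 × 42690/(15000 + 42690) = 6.42 V.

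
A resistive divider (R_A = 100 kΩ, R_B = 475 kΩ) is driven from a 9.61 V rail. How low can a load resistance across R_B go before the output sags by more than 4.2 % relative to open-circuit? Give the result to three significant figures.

Output resistance R_th = R_A‖R_B = (100 × 475)/575.0 = 82.61 kΩ.
The fractional drop is R_th/(R_th + R_L); requiring this ≤ 0.0420 gives R_L ≥ R_th(1/0.0420 − 1) = 82.61 × 22.81 = 1.88 MΩ.

R_L(min) ≈ 1.88 MΩ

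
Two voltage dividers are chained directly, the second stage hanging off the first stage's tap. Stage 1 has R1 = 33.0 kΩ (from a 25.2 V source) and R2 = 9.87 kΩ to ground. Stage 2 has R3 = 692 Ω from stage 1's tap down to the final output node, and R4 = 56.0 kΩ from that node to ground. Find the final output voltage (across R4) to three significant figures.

Stage 2 presents R3+R4 = 56690 Ω as a load on stage 1's tap.
Stage 1's lower leg becomes R2‖(R3+R4) = 8406 Ω, so V_mid = 25.2 × 8406/41410 = 5.116 V.
Stage 2 is itself unloaded: V_out = V_mid × R4/(R3+R4) = 5.116 × 56000/56690 = 5.05 V.

V_out ≈ 5.05 V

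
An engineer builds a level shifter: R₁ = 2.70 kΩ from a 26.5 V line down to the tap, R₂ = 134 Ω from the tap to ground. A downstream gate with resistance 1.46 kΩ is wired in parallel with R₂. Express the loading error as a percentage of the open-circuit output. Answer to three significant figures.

Unloaded V = 26.5 × 134/2834 = 1.2530 V.
Loaded: R₂‖R_L = 122.7 Ω, giving V = 26.5 × 122.7/2823 = 1.1522 V.
Drop = (1.2530 − 1.1522) / 1.2530 = 8.04 %.

8.04 %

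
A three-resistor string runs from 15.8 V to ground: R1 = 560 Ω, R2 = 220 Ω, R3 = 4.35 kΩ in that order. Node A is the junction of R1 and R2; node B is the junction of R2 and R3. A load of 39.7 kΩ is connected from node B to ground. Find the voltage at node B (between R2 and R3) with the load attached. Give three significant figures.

At node B, R3 is in parallel with the load: R3‖R_L = 3920 Ω.
Below node A the resistance is R2 + (R3‖R_L) = 4140 Ω, so V_A = 15.8 × 4140/4700 = 13.92 V.
Then V_B = V_A × (R3‖R_L)/(R2 + R3‖R_L) = 13.92 × 3920/4140 = 13.2 V.

V ≈ 13.2 V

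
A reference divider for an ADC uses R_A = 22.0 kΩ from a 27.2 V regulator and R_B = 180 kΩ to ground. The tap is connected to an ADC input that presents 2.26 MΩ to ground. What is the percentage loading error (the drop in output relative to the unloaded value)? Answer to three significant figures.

The divider's output (Thévenin) resistance is R_A‖R_B = 19.60 kΩ.
Fractional drop under load = R_th/(R_th + R_L) = 19.60 / (19.60 + 2260) = 0.008600.
So the output falls by 0.860 %.

0.860 %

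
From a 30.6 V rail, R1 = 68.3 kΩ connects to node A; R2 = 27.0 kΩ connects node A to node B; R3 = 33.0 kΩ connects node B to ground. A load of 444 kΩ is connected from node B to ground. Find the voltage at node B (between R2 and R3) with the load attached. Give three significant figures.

At node B, R3 is in parallel with the load: R3‖R_L = 30.72 kΩ.
Below node A the resistance is R2 + (R3‖R_L) = 57.72 kΩ, so V_A = 30.6 × 57.72/126.0 = 14.02 V.
Then V_B = V_A × (R3‖R_L)/(R2 + R3‖R_L) = 14.02 × 30.72/57.72 = 7.46 V.

V ≈ 7.46 V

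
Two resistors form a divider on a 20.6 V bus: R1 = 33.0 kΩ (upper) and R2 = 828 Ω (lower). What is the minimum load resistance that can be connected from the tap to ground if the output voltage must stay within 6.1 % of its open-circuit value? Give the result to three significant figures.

R_L(min) ≈ 12.4 kΩ

Output resistance R_th = R1‖R2 = (33000 × 828)/33830 = 807.7 Ω.
The fractional drop is R_th/(R_th + R_L); requiring this ≤ 0.0610 gives R_L ≥ R_th(1/0.0610 − 1) = 807.7 × 15.39 = 12.4 kΩ.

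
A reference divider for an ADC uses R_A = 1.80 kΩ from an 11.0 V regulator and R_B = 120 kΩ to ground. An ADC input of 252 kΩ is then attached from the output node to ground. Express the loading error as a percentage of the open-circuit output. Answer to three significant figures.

The divider's output (Thévenin) resistance is R_A‖R_B = 1.773 kΩ.
Fractional drop under load = R_th/(R_th + R_L) = 1.773 / (1.773 + 252) = 0.006988.
So the output falls by 0.699 %.

0.699 %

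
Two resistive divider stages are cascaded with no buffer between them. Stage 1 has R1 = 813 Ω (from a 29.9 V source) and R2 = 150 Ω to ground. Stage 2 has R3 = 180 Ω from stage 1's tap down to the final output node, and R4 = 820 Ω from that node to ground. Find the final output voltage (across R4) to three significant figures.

V_out ≈ 3.39 V

Stage 2 presents R3+R4 = 1000 Ω as a load on stage 1's tap.
Stage 1's lower leg becomes R2‖(R3+R4) = 130.4 Ω, so V_mid = 29.9 × 130.4/943.4 = 4.134 V.
Stage 2 is itself unloaded: V_out = V_mid × R4/(R3+R4) = 4.134 × 820/1000 = 3.39 V.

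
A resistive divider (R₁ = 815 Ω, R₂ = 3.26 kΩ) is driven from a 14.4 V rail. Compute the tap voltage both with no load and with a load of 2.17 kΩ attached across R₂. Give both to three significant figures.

Open-circuit: V = 14.4 × 3260/(815 + 3260) = 11.5 V.
With the load, R₂ becomes R₂‖R_L = 1303 Ω, so V = 14.4 × 1303/2118 = 8.86 V.

Unloaded: 11.5 V; loaded: 8.86 V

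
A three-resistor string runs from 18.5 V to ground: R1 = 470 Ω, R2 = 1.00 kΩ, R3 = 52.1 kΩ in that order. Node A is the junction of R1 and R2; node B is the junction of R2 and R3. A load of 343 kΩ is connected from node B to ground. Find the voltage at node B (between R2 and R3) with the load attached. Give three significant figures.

V ≈ 17.9 V

At node B, R3 is in parallel with the load: R3‖R_L = 45230 Ω.
Below node A the resistance is R2 + (R3‖R_L) = 46230 Ω, so V_A = 18.5 × 46230/46700 = 18.31 V.
Then V_B = V_A × (R3‖R_L)/(R2 + R3‖R_L) = 18.31 × 45230/46230 = 17.9 V.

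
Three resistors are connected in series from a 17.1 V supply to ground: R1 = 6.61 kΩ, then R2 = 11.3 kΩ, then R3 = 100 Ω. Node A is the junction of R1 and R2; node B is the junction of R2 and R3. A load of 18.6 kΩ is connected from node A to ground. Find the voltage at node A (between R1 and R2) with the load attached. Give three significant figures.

Below node A the series string R2+R3 = 11400 Ω sits in parallel with the 18600 Ω load: 7068 Ω.
V_A = 17.1 × 7068/(6610 + 7068) = 8.84 V.

V ≈ 8.84 V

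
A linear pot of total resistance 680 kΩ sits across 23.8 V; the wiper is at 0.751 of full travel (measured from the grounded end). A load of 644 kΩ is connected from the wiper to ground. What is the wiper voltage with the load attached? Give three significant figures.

The wiper splits the pot into (1−α)R = 169.3 kΩ above and αR = 510.7 kΩ below.
Lower section ‖ load = 284.8 kΩ.
V_wiper = 23.8 × 284.8/(169.3 + 284.8) = 14.9 V.

V ≈ 14.9 V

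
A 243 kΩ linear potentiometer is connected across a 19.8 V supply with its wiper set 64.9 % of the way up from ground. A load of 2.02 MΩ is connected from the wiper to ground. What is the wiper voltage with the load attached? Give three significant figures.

The wiper splits the pot into (1−α)R = 85.29 kΩ above and αR = 157.7 kΩ below.
Lower section ‖ load = 146.3 kΩ.
V_wiper = 19.8 × 146.3/(85.29 + 146.3) = 12.5 V.

V ≈ 12.5 V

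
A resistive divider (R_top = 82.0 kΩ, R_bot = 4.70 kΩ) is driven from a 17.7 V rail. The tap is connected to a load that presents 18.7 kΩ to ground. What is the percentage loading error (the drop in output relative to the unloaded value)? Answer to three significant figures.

19.2 %

Unloaded V = 17.7 × 4.70/86.70 = 0.9595 V.
Loaded: R_bot‖R_L = 3.756 kΩ, giving V = 17.7 × 3.756/85.76 = 0.7752 V.
Drop = (0.9595 − 0.7752) / 0.9595 = 19.2 %.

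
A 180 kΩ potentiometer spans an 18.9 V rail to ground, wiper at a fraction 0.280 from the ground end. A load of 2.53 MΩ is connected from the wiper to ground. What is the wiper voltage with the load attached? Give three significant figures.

The wiper splits the pot into (1−α)R = 129.6 kΩ above and αR = 50.40 kΩ below.
Lower section ‖ load = 49.42 kΩ.
V_wiper = 18.9 × 49.42/(129.6 + 49.42) = 5.22 V.

V ≈ 5.22 V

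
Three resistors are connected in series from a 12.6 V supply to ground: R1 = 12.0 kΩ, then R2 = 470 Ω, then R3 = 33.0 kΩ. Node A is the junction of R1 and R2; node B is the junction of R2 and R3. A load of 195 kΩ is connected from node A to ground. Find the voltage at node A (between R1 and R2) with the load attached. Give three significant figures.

Below node A the series string R2+R3 = 33470 Ω sits in parallel with the 195000 Ω load: 28570 Ω.
V_A = 12.6 × 28570/(12000 + 28570) = 8.87 V.

V ≈ 8.87 V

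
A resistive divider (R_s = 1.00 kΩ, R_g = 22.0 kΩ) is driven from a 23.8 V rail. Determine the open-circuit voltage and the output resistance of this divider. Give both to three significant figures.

V_th = 22.8 V, R_th = 957 Ω

V_th is the open-circuit tap voltage: 23.8 × 22.0/(1.00 + 22.0) = 22.8 V.
With the supply zeroed, R_s and R_g appear in parallel from the tap: R_th = R_s‖R_g = (1.00 × 22.0)/23.00 = 957 Ω.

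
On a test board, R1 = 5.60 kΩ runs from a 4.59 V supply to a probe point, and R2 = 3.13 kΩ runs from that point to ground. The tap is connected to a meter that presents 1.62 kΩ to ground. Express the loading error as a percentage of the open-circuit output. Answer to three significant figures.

The divider's output (Thévenin) resistance is R1‖R2 = 2.008 kΩ.
Fractional drop under load = R_th/(R_th + R_L) = 2.008 / (2.008 + 1.62) = 0.5534.
So the output falls by 55.3 %.

55.3 %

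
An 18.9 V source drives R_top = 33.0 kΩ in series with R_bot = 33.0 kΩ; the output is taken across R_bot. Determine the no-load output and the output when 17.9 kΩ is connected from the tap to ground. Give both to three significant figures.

Unloaded: 9.45 V; loaded: 4.92 V

Open-circuit: V = 18.9 × 33.0/(33.0 + 33.0) = 9.45 V.
With the load, R_bot becomes R_bot‖R_L = 11.61 kΩ, so V = 18.9 × 11.61/44.61 = 4.92 V.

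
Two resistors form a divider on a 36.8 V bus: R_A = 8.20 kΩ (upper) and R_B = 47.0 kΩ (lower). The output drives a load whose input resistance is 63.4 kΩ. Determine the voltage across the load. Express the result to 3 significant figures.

The load sits in parallel with R_B: R_B‖R_L = (47.0 × 63.4) / (47.0 + 63.4) = 26.99 kΩ.
V_out = 36.8 × 26.99 / (8.20 + 26.99) = 36.8 × 26.99/35.19 = 28.2 V.
(Unloaded it would have been 31.3 V.)

V_out ≈ 28.2 V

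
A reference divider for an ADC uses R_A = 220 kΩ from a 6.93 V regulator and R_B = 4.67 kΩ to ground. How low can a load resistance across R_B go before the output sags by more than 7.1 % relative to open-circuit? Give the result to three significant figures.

Output resistance R_th = R_A‖R_B = (220 × 4.67)/224.7 = 4.573 kΩ.
The fractional drop is R_th/(R_th + R_L); requiring this ≤ 0.0710 gives R_L ≥ R_th(1/0.0710 − 1) = 4.573 × 13.08 = 59.8 kΩ.

R_L(min) ≈ 59.8 kΩ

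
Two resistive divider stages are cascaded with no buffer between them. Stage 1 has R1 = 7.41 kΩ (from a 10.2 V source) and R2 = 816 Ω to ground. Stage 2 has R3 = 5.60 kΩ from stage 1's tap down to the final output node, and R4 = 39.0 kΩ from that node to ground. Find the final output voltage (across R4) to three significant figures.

Stage 2 presents R3+R4 = 44600 Ω as a load on stage 1's tap.
Stage 1's lower leg becomes R2‖(R3+R4) = 801.3 Ω, so V_mid = 10.2 × 801.3/8211 = 0.9954 V.
Stage 2 is itself unloaded: V_out = V_mid × R4/(R3+R4) = 0.9954 × 39000/44600 = 0.870 V.

V_out ≈ 0.870 V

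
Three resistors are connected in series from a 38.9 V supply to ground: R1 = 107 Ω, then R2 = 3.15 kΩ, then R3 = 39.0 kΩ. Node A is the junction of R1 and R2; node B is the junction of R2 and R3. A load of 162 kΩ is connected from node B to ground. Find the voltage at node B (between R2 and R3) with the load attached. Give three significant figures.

V ≈ 35.2 V

At node B, R3 is in parallel with the load: R3‖R_L = 31430 Ω.
Below node A the resistance is R2 + (R3‖R_L) = 34580 Ω, so V_A = 38.9 × 34580/34690 = 38.78 V.
Then V_B = V_A × (R3‖R_L)/(R2 + R3‖R_L) = 38.78 × 31430/34580 = 35.2 V.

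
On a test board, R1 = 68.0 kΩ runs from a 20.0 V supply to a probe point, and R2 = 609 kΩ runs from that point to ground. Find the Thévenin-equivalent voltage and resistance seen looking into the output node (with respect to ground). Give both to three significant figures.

V_th = 18.0 V, R_th = 61.2 kΩ

V_th is the open-circuit tap voltage: 20.0 × 609/(68.0 + 609) = 18.0 V.
With the supply zeroed, R1 and R2 appear in parallel from the tap: R_th = R1‖R2 = (68.0 × 609)/677.0 = 61.2 kΩ.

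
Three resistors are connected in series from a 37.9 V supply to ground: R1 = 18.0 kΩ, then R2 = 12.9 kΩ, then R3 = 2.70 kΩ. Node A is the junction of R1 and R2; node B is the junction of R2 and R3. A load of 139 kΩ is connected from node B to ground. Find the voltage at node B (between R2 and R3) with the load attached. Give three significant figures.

At node B, R3 is in parallel with the load: R3‖R_L = 2.649 kΩ.
Below node A the resistance is R2 + (R3‖R_L) = 15.55 kΩ, so V_A = 37.9 × 15.55/33.55 = 17.57 V.
Then V_B = V_A × (R3‖R_L)/(R2 + R3‖R_L) = 17.57 × 2.649/15.55 = 2.99 V.

V ≈ 2.99 V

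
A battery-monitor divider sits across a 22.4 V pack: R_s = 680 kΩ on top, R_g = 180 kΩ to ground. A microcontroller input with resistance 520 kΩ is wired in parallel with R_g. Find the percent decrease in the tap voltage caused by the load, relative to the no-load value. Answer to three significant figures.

The divider's output (Thévenin) resistance is R_s‖R_g = 142.3 kΩ.
Fractional drop under load = R_th/(R_th + R_L) = 142.3 / (142.3 + 520) = 0.2149.
So the output falls by 21.5 %.

21.5 %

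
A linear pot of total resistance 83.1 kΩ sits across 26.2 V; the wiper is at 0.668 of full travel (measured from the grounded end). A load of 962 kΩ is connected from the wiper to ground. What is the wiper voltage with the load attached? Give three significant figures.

The wiper splits the pot into (1−α)R = 27.59 kΩ above and αR = 55.51 kΩ below.
Lower section ‖ load = 52.48 kΩ.
V_wiper = 26.2 × 52.48/(27.59 + 52.48) = 17.2 V.

V ≈ 17.2 V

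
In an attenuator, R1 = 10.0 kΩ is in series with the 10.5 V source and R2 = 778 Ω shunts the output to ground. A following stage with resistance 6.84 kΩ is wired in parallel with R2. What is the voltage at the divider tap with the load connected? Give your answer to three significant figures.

V_out ≈ 0.686 V

The load sits in parallel with R2: R2‖R_L = (778 × 6840) / (778 + 6840) = 698.5 Ω.
V_out = 10.5 × 698.5 / (10000 + 698.5) = 10.5 × 698.5/10700 = 0.686 V.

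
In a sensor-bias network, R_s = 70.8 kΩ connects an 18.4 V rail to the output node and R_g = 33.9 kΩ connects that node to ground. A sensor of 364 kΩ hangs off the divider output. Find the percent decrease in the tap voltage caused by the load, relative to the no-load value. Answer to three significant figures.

The divider's output (Thévenin) resistance is R_s‖R_g = 22.92 kΩ.
Fractional drop under load = R_th/(R_th + R_L) = 22.92 / (22.92 + 364) = 0.05925.
So the output falls by 5.92 %.

5.92 %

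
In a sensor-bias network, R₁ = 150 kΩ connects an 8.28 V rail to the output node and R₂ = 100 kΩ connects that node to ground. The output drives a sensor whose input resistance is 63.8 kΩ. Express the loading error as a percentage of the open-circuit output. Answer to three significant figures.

Unloaded V = 8.28 × 100/250.0 = 3.312 V.
Loaded: R₂‖R_L = 38.95 kΩ, giving V = 8.28 × 38.95/188.9 = 1.707 V.
Drop = (3.312 − 1.707) / 3.312 = 48.5 %.

48.5 %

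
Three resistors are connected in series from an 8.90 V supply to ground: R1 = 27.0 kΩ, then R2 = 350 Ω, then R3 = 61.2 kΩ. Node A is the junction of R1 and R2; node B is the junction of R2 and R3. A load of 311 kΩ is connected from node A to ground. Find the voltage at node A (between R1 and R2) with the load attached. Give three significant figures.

V ≈ 5.83 V

Below node A the series string R2+R3 = 61550 Ω sits in parallel with the 311000 Ω load: 51380 Ω.
V_A = 8.90 × 51380/(27000 + 51380) = 5.83 V.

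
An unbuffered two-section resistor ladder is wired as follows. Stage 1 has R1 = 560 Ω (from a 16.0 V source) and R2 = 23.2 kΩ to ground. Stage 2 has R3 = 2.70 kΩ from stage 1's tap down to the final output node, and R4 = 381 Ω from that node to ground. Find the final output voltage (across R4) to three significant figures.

Stage 2 presents R3+R4 = 3081 Ω as a load on stage 1's tap.
Stage 1's lower leg becomes R2‖(R3+R4) = 2720 Ω, so V_mid = 16.0 × 2720/3280 = 13.27 V.
Stage 2 is itself unloaded: V_out = V_mid × R4/(R3+R4) = 13.27 × 381/3081 = 1.64 V.

V_out ≈ 1.64 V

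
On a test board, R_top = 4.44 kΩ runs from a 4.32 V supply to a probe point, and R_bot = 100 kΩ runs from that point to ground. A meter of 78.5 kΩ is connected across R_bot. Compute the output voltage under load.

V_out ≈ 3.92 V

The load sits in parallel with R_bot: R_bot‖R_L = (100 × 78.5) / (100 + 78.5) = 43.98 kΩ.
V_out = 4.32 × 43.98 / (4.44 + 43.98) = 4.32 × 43.98/48.42 = 3.92 V.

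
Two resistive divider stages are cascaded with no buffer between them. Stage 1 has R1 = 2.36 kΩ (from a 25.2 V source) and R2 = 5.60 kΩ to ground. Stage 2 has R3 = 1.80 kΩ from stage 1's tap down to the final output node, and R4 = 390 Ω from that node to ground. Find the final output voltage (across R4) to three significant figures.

V_out ≈ 1.80 V

Stage 2 presents R3+R4 = 2190 Ω as a load on stage 1's tap.
Stage 1's lower leg becomes R2‖(R3+R4) = 1574 Ω, so V_mid = 25.2 × 1574/3934 = 10.08 V.
Stage 2 is itself unloaded: V_out = V_mid × R4/(R3+R4) = 10.08 × 390/2190 = 1.80 V.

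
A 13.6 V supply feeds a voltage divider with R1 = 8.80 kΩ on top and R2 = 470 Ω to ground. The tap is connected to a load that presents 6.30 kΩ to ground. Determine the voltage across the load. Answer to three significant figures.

V_out ≈ 0.644 V

The load sits in parallel with R2: R2‖R_L = (470 × 6300) / (470 + 6300) = 437.4 Ω.
V_out = 13.6 × 437.4 / (8800 + 437.4) = 13.6 × 437.4/9237 = 0.644 V.
(Unloaded it would have been 0.690 V.)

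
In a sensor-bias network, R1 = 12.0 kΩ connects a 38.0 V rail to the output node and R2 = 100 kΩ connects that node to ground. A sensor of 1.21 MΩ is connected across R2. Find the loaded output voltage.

V_out ≈ 33.6 V

The load sits in parallel with R2: R2‖R_L = (100 × 1210) / (100 + 1210) = 92.37 kΩ.
V_out = 38.0 × 92.37 / (12.0 + 92.37) = 38.0 × 92.37/104.4 = 33.6 V.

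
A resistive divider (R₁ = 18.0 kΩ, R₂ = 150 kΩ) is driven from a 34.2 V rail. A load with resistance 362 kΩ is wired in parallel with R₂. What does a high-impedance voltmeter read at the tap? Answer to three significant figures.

The load sits in parallel with R₂: R₂‖R_L = (150 × 362) / (150 + 362) = 106.1 kΩ.
V_out = 34.2 × 106.1 / (18.0 + 106.1) = 34.2 × 106.1/124.1 = 29.2 V.
(Unloaded it would have been 30.5 V.)

V_out ≈ 29.2 V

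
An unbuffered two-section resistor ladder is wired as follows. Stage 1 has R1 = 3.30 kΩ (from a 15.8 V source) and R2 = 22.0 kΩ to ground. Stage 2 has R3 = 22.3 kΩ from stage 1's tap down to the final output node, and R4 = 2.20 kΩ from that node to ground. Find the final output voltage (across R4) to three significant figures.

Stage 2 presents R3+R4 = 24.50 kΩ as a load on stage 1's tap.
Stage 1's lower leg becomes R2‖(R3+R4) = 11.59 kΩ, so V_mid = 15.8 × 11.59/14.89 = 12.30 V.
Stage 2 is itself unloaded: V_out = V_mid × R4/(R3+R4) = 12.30 × 2.20/24.50 = 1.10 V.

V_out ≈ 1.10 V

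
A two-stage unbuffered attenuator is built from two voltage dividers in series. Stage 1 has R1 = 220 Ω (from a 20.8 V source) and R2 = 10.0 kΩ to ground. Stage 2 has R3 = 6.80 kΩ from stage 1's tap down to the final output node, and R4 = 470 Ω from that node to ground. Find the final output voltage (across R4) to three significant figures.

Stage 2 presents R3+R4 = 7270 Ω as a load on stage 1's tap.
Stage 1's lower leg becomes R2‖(R3+R4) = 4210 Ω, so V_mid = 20.8 × 4210/4430 = 19.77 V.
Stage 2 is itself unloaded: V_out = V_mid × R4/(R3+R4) = 19.77 × 470/7270 = 1.28 V.

V_out ≈ 1.28 V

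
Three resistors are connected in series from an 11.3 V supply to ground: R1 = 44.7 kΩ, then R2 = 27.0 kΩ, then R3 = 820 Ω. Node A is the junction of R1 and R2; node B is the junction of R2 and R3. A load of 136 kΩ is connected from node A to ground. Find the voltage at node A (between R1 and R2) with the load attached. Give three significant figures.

V ≈ 3.85 V

Below node A the series string R2+R3 = 27820 Ω sits in parallel with the 136000 Ω load: 23100 Ω.
V_A = 11.3 × 23100/(44700 + 23100) = 3.85 V.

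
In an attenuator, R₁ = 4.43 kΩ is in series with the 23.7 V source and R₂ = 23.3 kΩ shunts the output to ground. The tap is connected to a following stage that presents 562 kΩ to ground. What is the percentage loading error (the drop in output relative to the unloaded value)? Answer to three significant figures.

The divider's output (Thévenin) resistance is R₁‖R₂ = 3.722 kΩ.
Fractional drop under load = R_th/(R_th + R_L) = 3.722 / (3.722 + 562) = 0.006580.
So the output falls by 0.658 %.

0.658 %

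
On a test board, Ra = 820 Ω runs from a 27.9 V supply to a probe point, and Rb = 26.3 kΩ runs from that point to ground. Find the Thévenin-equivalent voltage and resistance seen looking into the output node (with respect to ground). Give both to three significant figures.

V_th = 27.1 V, R_th = 795 Ω

V_th is the open-circuit tap voltage: 27.9 × 26300/(820 + 26300) = 27.1 V.
With the supply zeroed, Ra and Rb appear in parallel from the tap: R_th = Ra‖Rb = (820 × 26300)/27120 = 795 Ω.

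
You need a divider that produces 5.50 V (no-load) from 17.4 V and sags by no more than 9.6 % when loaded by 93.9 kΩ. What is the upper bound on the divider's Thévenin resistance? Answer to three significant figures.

Loading drop = R_th/(R_th + R_L) ≤ 0.0960, so R_th ≤ R_L · ε/(1−ε) = 93.9 kΩ × 0.0960/0.9040 = 9.97 kΩ.
(Any R1, R2 with R2/(R1+R2) = 0.316 and R1‖R2 ≤ 9.97 kΩ will meet the spec.)

R_th ≤ 9.97 kΩ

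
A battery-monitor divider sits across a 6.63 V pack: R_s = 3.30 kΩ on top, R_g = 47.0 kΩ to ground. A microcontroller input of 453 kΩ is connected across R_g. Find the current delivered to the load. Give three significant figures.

I_L ≈ 0.0136 mA

R_g‖R_L = 42.58 kΩ; V_out = 6.63 × 42.58/45.88 = 6.153 V.
I_L = V_out / R_L = 6.153 / 453 kΩ = 0.0136 mA.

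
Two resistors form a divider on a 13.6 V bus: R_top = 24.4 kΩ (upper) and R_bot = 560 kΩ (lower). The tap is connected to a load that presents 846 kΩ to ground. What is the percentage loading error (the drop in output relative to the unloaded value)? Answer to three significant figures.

2.69 %

The divider's output (Thévenin) resistance is R_top‖R_bot = 23.38 kΩ.
Fractional drop under load = R_th/(R_th + R_L) = 23.38 / (23.38 + 846) = 0.02689.
So the output falls by 2.69 %.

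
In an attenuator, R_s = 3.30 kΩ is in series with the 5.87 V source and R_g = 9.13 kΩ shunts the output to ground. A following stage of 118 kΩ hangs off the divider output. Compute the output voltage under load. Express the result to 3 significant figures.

The load sits in parallel with R_g: R_g‖R_L = (9.13 × 118) / (9.13 + 118) = 8.474 kΩ.
V_out = 5.87 × 8.474 / (3.30 + 8.474) = 5.87 × 8.474/11.77 = 4.22 V.

V_out ≈ 4.22 V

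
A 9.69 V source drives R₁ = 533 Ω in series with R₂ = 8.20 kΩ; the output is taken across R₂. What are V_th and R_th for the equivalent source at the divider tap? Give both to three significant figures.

V_th is the open-circuit tap voltage: 9.69 × 8200/(533 + 8200) = 9.10 V.
With the supply zeroed, R₁ and R₂ appear in parallel from the tap: R_th = R₁‖R₂ = (533 × 8200)/8733 = 500 Ω.

V_th = 9.10 V, R_th = 500 Ω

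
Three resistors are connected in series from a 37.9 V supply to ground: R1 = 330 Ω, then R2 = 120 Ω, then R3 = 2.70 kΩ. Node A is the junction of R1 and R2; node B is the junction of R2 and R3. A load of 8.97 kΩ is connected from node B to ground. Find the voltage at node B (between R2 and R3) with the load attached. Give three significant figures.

At node B, R3 is in parallel with the load: R3‖R_L = 2075 Ω.
Below node A the resistance is R2 + (R3‖R_L) = 2195 Ω, so V_A = 37.9 × 2195/2525 = 32.95 V.
Then V_B = V_A × (R3‖R_L)/(R2 + R3‖R_L) = 32.95 × 2075/2195 = 31.1 V.

V ≈ 31.1 V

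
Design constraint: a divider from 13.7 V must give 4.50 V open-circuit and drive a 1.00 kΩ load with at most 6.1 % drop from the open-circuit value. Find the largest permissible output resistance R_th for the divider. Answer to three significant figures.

Loading drop = R_th/(R_th + R_L) ≤ 0.0610, so R_th ≤ R_L · ε/(1−ε) = 1.00 kΩ × 0.0610/0.9390 = 65.0 Ω.

R_th ≤ 65.0 Ω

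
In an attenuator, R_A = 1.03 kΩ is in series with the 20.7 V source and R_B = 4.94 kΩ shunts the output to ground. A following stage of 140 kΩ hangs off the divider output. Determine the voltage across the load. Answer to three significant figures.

The load sits in parallel with R_B: R_B‖R_L = (4.94 × 140) / (4.94 + 140) = 4.772 kΩ.
V_out = 20.7 × 4.772 / (1.03 + 4.772) = 20.7 × 4.772/5.802 = 17.0 V.

V_out ≈ 17.0 V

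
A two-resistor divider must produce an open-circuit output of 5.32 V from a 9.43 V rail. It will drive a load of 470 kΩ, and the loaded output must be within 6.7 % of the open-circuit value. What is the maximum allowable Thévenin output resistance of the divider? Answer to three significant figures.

Loading drop = R_th/(R_th + R_L) ≤ 0.0670, so R_th ≤ R_L · ε/(1−ε) = 470 kΩ × 0.0670/0.9330 = 33.8 kΩ.

R_th ≤ 33.8 kΩ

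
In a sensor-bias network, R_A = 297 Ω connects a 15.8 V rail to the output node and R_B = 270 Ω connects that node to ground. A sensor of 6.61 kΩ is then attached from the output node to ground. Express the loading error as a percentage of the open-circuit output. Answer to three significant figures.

The divider's output (Thévenin) resistance is R_A‖R_B = 141.4 Ω.
Fractional drop under load = R_th/(R_th + R_L) = 141.4 / (141.4 + 6610) = 0.02095.
So the output falls by 2.09 %.

2.09 %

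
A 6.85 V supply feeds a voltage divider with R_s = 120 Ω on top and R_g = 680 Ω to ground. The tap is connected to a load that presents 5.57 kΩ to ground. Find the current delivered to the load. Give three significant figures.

R_g‖R_L = 606.0 Ω; V_out = 6.85 × 606.0/726.0 = 5.718 V.
I_L = V_out / R_L = 5.718 / 5.57 kΩ = 1.03 mA.

I_L ≈ 1.03 mA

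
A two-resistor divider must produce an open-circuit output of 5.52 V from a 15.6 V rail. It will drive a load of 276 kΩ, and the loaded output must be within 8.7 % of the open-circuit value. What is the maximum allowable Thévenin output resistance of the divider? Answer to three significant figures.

Loading drop = R_th/(R_th + R_L) ≤ 0.0870, so R_th ≤ R_L · ε/(1−ε) = 276 kΩ × 0.0870/0.9130 = 26.3 kΩ.
(Any R1, R2 with R2/(R1+R2) = 0.354 and R1‖R2 ≤ 26.3 kΩ will meet the spec.)

R_th ≤ 26.3 kΩ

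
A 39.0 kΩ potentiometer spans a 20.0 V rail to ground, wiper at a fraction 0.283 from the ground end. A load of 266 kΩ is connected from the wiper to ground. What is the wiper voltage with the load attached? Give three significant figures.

The wiper splits the pot into (1−α)R = 27.96 kΩ above and αR = 11.04 kΩ below.
Lower section ‖ load = 10.60 kΩ.
V_wiper = 20.0 × 10.60/(27.96 + 10.60) = 5.50 V.

V ≈ 5.50 V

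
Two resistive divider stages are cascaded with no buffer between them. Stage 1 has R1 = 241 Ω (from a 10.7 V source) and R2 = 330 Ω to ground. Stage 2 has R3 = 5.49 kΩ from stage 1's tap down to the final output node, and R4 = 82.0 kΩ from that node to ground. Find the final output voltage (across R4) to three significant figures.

Stage 2 presents R3+R4 = 87490 Ω as a load on stage 1's tap.
Stage 1's lower leg becomes R2‖(R3+R4) = 328.8 Ω, so V_mid = 10.7 × 328.8/569.8 = 6.174 V.
Stage 2 is itself unloaded: V_out = V_mid × R4/(R3+R4) = 6.174 × 82000/87490 = 5.79 V.

V_out ≈ 5.79 V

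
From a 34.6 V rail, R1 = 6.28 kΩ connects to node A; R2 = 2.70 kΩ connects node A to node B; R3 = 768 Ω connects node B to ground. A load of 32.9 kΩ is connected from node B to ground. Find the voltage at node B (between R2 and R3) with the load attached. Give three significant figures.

At node B, R3 is in parallel with the load: R3‖R_L = 750.5 Ω.
Below node A the resistance is R2 + (R3‖R_L) = 3450 Ω, so V_A = 34.6 × 3450/9730 = 12.27 V.
Then V_B = V_A × (R3‖R_L)/(R2 + R3‖R_L) = 12.27 × 750.5/3450 = 2.67 V.

V ≈ 2.67 V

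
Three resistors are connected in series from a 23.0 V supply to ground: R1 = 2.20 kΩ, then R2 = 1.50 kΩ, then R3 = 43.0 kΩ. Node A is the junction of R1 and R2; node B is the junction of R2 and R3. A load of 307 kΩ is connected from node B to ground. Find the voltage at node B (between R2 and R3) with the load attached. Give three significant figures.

V ≈ 20.9 V

At node B, R3 is in parallel with the load: R3‖R_L = 37.72 kΩ.
Below node A the resistance is R2 + (R3‖R_L) = 39.22 kΩ, so V_A = 23.0 × 39.22/41.42 = 21.78 V.
Then V_B = V_A × (R3‖R_L)/(R2 + R3‖R_L) = 21.78 × 37.72/39.22 = 20.9 V.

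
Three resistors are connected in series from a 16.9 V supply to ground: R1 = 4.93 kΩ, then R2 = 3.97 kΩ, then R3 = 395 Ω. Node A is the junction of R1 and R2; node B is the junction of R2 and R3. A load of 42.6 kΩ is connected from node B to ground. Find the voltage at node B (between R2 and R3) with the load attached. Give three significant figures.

V ≈ 0.712 V

At node B, R3 is in parallel with the load: R3‖R_L = 391.4 Ω.
Below node A the resistance is R2 + (R3‖R_L) = 4361 Ω, so V_A = 16.9 × 4361/9291 = 7.933 V.
Then V_B = V_A × (R3‖R_L)/(R2 + R3‖R_L) = 7.933 × 391.4/4361 = 0.712 V.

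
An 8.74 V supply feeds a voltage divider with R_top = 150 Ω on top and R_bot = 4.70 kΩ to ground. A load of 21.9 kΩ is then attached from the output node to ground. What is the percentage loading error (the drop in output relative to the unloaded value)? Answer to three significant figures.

0.659 %

The divider's output (Thévenin) resistance is R_top‖R_bot = 145.4 Ω.
Fractional drop under load = R_th/(R_th + R_L) = 145.4 / (145.4 + 21900) = 0.006594.
So the output falls by 0.659 %.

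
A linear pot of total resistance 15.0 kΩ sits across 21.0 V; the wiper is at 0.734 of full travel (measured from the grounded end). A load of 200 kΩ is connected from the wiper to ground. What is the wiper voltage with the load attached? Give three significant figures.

V ≈ 15.2 V

The wiper splits the pot into (1−α)R = 3.990 kΩ above and αR = 11.01 kΩ below.
Lower section ‖ load = 10.44 kΩ.
V_wiper = 21.0 × 10.44/(3.990 + 10.44) = 15.2 V.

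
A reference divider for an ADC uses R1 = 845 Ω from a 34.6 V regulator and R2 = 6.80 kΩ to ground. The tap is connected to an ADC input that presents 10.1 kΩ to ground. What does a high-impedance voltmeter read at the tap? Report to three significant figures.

V_out ≈ 28.6 V

The load sits in parallel with R2: R2‖R_L = (6800 × 10100) / (6800 + 10100) = 4064 Ω.
V_out = 34.6 × 4064 / (845 + 4064) = 34.6 × 4064/4909 = 28.6 V.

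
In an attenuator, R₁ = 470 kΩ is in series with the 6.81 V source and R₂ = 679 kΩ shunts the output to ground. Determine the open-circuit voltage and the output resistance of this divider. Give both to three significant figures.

V_th = 4.02 V, R_th = 278 kΩ

V_th is the open-circuit tap voltage: 6.81 × 679/(470 + 679) = 4.02 V.
With the supply zeroed, R₁ and R₂ appear in parallel from the tap: R_th = R₁‖R₂ = (470 × 679)/1149 = 278 kΩ.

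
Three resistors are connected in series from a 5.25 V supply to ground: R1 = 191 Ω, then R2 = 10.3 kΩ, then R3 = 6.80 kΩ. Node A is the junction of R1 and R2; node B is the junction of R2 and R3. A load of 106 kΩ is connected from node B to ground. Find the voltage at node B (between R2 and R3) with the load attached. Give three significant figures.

V ≈ 1.99 V

At node B, R3 is in parallel with the load: R3‖R_L = 6390 Ω.
Below node A the resistance is R2 + (R3‖R_L) = 16690 Ω, so V_A = 5.25 × 16690/16880 = 5.191 V.
Then V_B = V_A × (R3‖R_L)/(R2 + R3‖R_L) = 5.191 × 6390/16690 = 1.99 V.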